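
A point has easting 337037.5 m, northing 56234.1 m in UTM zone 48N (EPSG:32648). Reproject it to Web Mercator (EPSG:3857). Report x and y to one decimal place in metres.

x 11525530.3 m, y 56617.9 m

Unproject from UTM 48N (λ₀ = 105°) → φ = 0.50860013°, λ = 103.53560035°.
Web Mercator (R = 6378137 m): x = 11525530.310 m, y = 56617.851 m.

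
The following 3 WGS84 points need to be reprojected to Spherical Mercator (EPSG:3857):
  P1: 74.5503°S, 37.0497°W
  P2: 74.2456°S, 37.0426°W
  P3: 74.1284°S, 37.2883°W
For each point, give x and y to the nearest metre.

Web Mercator: x = R·λ, y = R·ln tan(π/4+φ/2), R = 6378137 m.
P1 (-74.5503°, -37.0497°) → (-4124353.738, -12741601.427) m.
P2 (-74.2456°, -37.0426°) → (-4123563.370, -12615482.914) m.
P3 (-74.1284°, -37.2883°) → (-4150914.569, -12567604.851) m.

P1: x -4124354 m, y -12741601 m; P2: x -4123563 m, y -12615483 m; P3: x -4150915 m, y -12567605 m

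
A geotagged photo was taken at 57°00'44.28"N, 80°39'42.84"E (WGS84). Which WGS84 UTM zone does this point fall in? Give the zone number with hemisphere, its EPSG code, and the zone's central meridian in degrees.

Zone 44N (EPSG:32644), central meridian 81°

UTM zone = ⌊(λ + 180)/6⌋ + 1; 80.6619° ∈ [78°, 84°) → zone 44.
Hemisphere: N (φ ≥ 0).
Central meridian λ₀ = 6×44 − 183 = 81°.
EPSG code: 32644.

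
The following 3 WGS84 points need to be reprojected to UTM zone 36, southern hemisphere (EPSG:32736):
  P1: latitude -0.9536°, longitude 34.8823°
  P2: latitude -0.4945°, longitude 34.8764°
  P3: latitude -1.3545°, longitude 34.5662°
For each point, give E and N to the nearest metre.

UTM zone 36S: λ₀ = 33°, k₀ = 0.9996.
P1 (-0.9536°, 34.8823°) → (709461.962, 9894541.173) m.
P2 (-0.4945°, 34.8764°) → (708826.194, 9945313.359) m.
P3 (-1.3545°, 34.5662°) → (674252.299, 9850230.464) m.

P1: E 709462 m, N 9894541 m; P2: E 708826 m, N 9945313 m; P3: E 674252 m, N 9850230 m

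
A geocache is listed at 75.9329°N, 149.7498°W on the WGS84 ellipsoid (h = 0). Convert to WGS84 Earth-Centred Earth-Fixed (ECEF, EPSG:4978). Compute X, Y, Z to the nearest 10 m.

X -1343400 m, Y -783460 m, Z 6164900 m

WGS84: a = 6378137 m, e² = 0.006694380; N(φ) = a/√(1−e²sin²φ) = 6398320.005 m.
X = (N+h)·cosφ·cosλ = -1343402.485 m; Y = (N+h)·cosφ·sinλ = -783455.458 m; Z = (N(1−e²)+h)·sinφ = 6164897.231 m.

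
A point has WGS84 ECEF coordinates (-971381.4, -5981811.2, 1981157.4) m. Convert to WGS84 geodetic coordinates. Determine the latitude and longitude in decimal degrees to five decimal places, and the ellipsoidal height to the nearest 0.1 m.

λ = atan2(Y, X) = -99.22369982°; p = √(X²+Y²) = 6060168.9 m.
Bowring's method on WGS84 (a = 6378137 m, b = 6356752.314 m) gives φ = 18.21730013°, h = -278.011 m.

lat 18.21730°, lon -99.22370°, h -278.0 m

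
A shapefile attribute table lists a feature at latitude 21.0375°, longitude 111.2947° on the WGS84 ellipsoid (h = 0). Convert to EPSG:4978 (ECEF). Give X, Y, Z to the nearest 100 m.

WGS84: a = 6378137 m, e² = 0.006694380; N(φ) = a/√(1−e²sin²φ) = 6380889.917 m.
X = (N+h)·cosφ·cosλ = -2162857.030 m; Y = (N+h)·cosφ·sinλ = 5548958.016 m; Z = (N(1−e²)+h)·sinφ = 2275270.662 m.

X -2162900 m, Y 5549000 m, Z 2275300 m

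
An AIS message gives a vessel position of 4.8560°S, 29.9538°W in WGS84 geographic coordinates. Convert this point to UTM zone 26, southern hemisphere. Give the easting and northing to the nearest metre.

Zone 26 central meridian λ₀ = 6×26 − 183 = -27°; Δλ = -2.9538°.
Transverse Mercator on WGS84 with k₀ = 0.9996 gives E = 172343.884 m, N = 9462537.767 m.

E 172344 m, N 9462538 m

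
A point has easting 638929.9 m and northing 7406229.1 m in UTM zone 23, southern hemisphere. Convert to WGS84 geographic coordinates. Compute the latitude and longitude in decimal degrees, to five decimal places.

lat -23.44800°, lon -43.63990°

Zone 23S: λ₀ = -45°, k₀ = 0.9996, false easting 500000 m, false northing 10000000 m.
Meridian distance M = (N − FN)/k₀ = -2594808.8 m.
Inverse transverse Mercator on WGS84 gives φ = -23.44800017°, λ = -43.63989966°.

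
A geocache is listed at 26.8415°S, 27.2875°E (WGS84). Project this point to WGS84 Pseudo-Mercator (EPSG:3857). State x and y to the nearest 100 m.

x 3037600 m, y -3103700 m

Web Mercator is spherical with R = a = 6378137 m.
x = R·λ = 6378137 × 0.476256720 = 3037630.605 m.
y = R·ln tan(π/4 + φ/2) = 6378137 × -0.486612813 = -3103683.186 m.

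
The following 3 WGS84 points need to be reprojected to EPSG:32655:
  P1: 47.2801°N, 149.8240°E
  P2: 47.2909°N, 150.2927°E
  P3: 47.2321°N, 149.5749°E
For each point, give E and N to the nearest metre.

P1: E 713565 m, N 5240160 m; P2: E 748957 m, N 5242751 m; P3: E 694904 m, N 5234173 m

UTM zone 55N: λ₀ = 147°, k₀ = 0.9996.
P1 (47.2801°, 149.8240°) → (713564.843, 5240159.575) m.
P2 (47.2909°, 150.2927°) → (748956.663, 5242750.889) m.
P3 (47.2321°, 149.5749°) → (694903.876, 5234173.176) m.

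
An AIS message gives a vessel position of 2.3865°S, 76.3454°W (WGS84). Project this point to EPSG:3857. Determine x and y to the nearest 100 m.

Web Mercator is spherical with R = a = 6378137 m.
x = R·λ = 6378137 × -1.332478599 = -8498731.052 m.
y = R·ln tan(π/4 + φ/2) = 6378137 × -0.041664332 = -265740.815 m.

x -8498700 m, y -265700 m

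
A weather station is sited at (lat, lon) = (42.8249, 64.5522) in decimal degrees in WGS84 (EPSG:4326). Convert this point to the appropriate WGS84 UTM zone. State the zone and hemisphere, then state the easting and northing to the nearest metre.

Zone 41N: E 626877 m, N 4742539 m

Longitude 64.5522° lies in the 6° band [60°, 66°), giving zone 41; latitude is north of the equator, so 41N.
Zone 41 central meridian λ₀ = 6×41 − 183 = 63°; Δλ = +1.5522°.
Transverse Mercator on WGS84 with k₀ = 0.9996 gives E = 626877.132 m, N = 4742538.932 m.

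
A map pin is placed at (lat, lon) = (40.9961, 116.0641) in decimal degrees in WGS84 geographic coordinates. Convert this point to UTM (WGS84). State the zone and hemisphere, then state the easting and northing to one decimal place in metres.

Zone 50N: E 421284.2 m, N 4538745.9 m

Longitude 116.0641° lies in the 6° band [114°, 120°), giving zone 50; latitude is north of the equator, so 50N.
Zone 50 central meridian λ₀ = 6×50 − 183 = 117°; Δλ = -0.9359°.
Transverse Mercator on WGS84 with k₀ = 0.9996 gives E = 421284.243 m, N = 4538745.888 m.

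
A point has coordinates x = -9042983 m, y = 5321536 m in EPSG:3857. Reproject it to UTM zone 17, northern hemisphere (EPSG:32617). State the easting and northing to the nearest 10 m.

Web Mercator inverse (R = 6378137 m) → φ = 43.06280304°, λ = -81.23449843°.
UTM 17N forward: E = 480905.894 m, N = 4767815.684 m.

E 480910 m, N 4767820 m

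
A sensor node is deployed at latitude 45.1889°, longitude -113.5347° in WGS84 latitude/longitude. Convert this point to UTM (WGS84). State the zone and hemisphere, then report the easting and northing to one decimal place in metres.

Zone 12N: E 300884.7 m, N 5007060.7 m

Longitude -113.5347° lies in the 6° band [-114°, -108°), giving zone 12; latitude is north of the equator, so 12N.
Zone 12 central meridian λ₀ = 6×12 − 183 = -111°; Δλ = -2.5347°.
Transverse Mercator on WGS84 with k₀ = 0.9996 gives E = 300884.725 m, N = 5007060.739 m.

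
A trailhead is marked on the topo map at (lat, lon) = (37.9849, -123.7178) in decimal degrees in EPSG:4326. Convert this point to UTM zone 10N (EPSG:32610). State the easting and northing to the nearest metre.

Zone 10 central meridian λ₀ = 6×10 − 183 = -123°; Δλ = -0.7178°.
Transverse Mercator on WGS84 with k₀ = 0.9996 gives E = 436965.754 m, N = 4204382.662 m.

E 436966 m, N 4204383 m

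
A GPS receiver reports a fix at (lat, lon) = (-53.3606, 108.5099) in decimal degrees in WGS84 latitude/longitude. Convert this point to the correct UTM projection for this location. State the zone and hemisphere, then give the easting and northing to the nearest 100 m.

Longitude 108.5099° lies in the 6° band [108°, 114°), giving zone 49; latitude is south of the equator, so 49S.
Zone 49 central meridian λ₀ = 6×49 − 183 = 111°; Δλ = -2.4901°.
Transverse Mercator on WGS84 with k₀ = 0.9996 gives E = 334299.090 m, N = 4084724.450 m.

Zone 49S: E 334300 m, N 4084700 m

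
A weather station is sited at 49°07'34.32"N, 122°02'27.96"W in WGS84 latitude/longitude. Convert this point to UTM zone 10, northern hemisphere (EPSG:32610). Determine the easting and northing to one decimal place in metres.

E 569958.5 m, N 5441927.7 m

Zone 10 central meridian λ₀ = 6×10 − 183 = -123°; Δλ = +0.9589°.
Transverse Mercator on WGS84 with k₀ = 0.9996 gives E = 569958.532 m, N = 5441927.670 m.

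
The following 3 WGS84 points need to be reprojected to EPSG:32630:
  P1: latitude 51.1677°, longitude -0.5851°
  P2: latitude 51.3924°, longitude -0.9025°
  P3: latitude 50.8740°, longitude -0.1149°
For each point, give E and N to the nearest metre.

P1: E 668830 m, N 5671246 m; P2: E 645929 m, N 5695550 m; P3: E 702977 m, N 5639779 m

UTM zone 30N: λ₀ = -3°, k₀ = 0.9996.
P1 (51.1677°, -0.5851°) → (668830.344, 5671246.337) m.
P2 (51.3924°, -0.9025°) → (645928.618, 5695550.436) m.
P3 (50.8740°, -0.1149°) → (702976.721, 5639779.317) m.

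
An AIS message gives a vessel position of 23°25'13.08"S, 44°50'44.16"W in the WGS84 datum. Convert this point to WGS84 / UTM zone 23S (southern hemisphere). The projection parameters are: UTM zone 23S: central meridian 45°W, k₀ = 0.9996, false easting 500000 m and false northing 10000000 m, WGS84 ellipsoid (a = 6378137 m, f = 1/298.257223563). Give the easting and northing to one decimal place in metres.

Zone 23 central meridian λ₀ = 6×23 − 183 = -45°; Δλ = +0.1544°.
Transverse Mercator on WGS84 with k₀ = 0.9996 gives E = 515773.747 m, N = 7409943.460 m.

E 515773.7 m, N 7409943.5 m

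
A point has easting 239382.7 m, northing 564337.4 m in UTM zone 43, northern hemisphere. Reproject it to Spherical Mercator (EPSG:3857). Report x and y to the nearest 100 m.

Unproject from UTM 43N (λ₀ = 75°) → φ = 5.10129969°, λ = 72.64930019°.
Web Mercator (R = 6378137 m): x = 8087283.104 m, y = 568625.843 m.

x 8087300 m, y 568600 m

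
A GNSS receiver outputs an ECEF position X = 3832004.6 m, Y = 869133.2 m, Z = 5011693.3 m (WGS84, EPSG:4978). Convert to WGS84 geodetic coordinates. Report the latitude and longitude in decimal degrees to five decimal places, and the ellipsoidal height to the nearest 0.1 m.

lat 52.08900°, lon 12.77900°, h 3548.0 m

λ = atan2(Y, X) = 12.77899989°; p = √(X²+Y²) = 3929332.2 m.
Bowring's method on WGS84 (a = 6378137 m, b = 6356752.314 m) gives φ = 52.08899943°, h = 3547.987 m.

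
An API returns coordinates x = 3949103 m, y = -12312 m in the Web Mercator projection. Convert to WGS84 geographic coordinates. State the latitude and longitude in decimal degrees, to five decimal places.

lat -0.11060°, lon 35.47540°

R = 6378137 m. λ = x/R = 35.47539583°.
φ = 2·arctan(exp(y/R)) − 90° = 2·arctan(0.99807) − 90° = -0.11060051°.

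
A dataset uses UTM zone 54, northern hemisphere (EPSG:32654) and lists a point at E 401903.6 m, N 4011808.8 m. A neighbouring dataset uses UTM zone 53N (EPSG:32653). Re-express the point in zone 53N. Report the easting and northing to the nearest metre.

E 941149 m, N 4022444 m

UTM 54N → geographic: φ = 36.24619961°, λ = 139.90819973°.
UTM 53N (λ₀ = 135°) forward: E = 941148.725 m, N = 4022444.016 m.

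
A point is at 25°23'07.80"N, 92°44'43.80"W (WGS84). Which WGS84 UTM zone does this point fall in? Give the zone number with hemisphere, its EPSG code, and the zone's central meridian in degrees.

Zone 15N (EPSG:32615), central meridian -93°

UTM zone = ⌊(λ + 180)/6⌋ + 1; -92.7455° ∈ [-96°, -90°) → zone 15.
Hemisphere: N (φ ≥ 0).
Central meridian λ₀ = 6×15 − 183 = -93°.
EPSG code: 32615.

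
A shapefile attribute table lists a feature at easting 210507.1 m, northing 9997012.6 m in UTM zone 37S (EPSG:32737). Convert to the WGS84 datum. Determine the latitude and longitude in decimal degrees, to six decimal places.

lat -0.027000°, lon 36.399300°

Zone 37S: λ₀ = 39°, k₀ = 0.9996, false easting 500000 m, false northing 10000000 m.
Meridian distance M = (N − FN)/k₀ = -2988.6 m.
Inverse transverse Mercator on WGS84 gives φ = -0.02699992°, λ = 36.39929964°.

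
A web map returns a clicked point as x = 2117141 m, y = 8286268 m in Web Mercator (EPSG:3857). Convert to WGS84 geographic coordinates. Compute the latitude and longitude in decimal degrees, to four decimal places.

lat 59.4864°, lon 19.0186°

R = 6378137 m. λ = x/R = 19.01860119°.
φ = 2·arctan(exp(y/R)) − 90° = 2·arctan(3.66624) − 90° = 59.48640178°.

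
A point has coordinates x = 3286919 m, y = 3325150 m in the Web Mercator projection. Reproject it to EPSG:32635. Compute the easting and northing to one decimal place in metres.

Web Mercator inverse (R = 6378137 m) → φ = 28.60250142°, λ = 29.52689575°.
UTM 35N forward: E = 747098.871 m, N = 3166557.099 m.

E 747098.9 m, N 3166557.1 m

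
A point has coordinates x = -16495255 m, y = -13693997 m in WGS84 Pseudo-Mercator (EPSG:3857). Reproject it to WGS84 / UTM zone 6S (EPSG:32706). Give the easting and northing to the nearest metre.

E 469653 m, N 1489469 m

Web Mercator inverse (R = 6378137 m) → φ = -76.67250093°, λ = -148.17939682°.
UTM 6S forward: E = 469653.168 m, N = 1489468.781 m.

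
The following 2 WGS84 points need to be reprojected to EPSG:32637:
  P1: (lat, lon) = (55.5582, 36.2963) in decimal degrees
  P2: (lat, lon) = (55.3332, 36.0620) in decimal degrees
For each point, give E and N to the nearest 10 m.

P1: E 329480 m, N 6160230 m; P2: E 313650 m, N 6135800 m

UTM zone 37N: λ₀ = 39°, k₀ = 0.9996.
P1 (55.5582°, 36.2963°) → (329480.385, 6160229.236) m.
P2 (55.3332°, 36.0620°) → (313649.902, 6135801.650) m.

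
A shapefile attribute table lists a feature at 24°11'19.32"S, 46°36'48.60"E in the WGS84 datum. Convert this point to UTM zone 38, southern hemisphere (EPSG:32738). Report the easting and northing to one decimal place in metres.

Zone 38 central meridian λ₀ = 6×38 − 183 = 45°; Δλ = +1.6135°.
Transverse Mercator on WGS84 with k₀ = 0.9996 gives E = 663885.124 m, N = 7323935.806 m.

E 663885.1 m, N 7323935.8 m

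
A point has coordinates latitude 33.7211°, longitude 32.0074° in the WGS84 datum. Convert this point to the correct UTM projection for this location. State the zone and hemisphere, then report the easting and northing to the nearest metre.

Longitude 32.0074° lies in the 6° band [30°, 36°), giving zone 36; latitude is north of the equator, so 36N.
Zone 36 central meridian λ₀ = 6×36 − 183 = 33°; Δλ = -0.9926°.
Transverse Mercator on WGS84 with k₀ = 0.9996 gives E = 408035.275 m, N = 3731675.062 m.

Zone 36N: E 408035 m, N 3731675 m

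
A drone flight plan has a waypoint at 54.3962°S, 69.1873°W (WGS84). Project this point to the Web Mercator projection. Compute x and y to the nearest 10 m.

Web Mercator is spherical with R = a = 6378137 m.
x = R·λ = 6378137 × -1.207546186 = -7701895.005 m.
y = R·ln tan(π/4 + φ/2) = 6378137 × -1.135998145 = -7245551.800 m.

x -7701900 m, y -7245550 m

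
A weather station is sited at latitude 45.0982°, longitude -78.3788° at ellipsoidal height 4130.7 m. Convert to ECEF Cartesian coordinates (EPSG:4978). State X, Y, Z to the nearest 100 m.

WGS84: a = 6378137 m, e² = 0.006694380; N(φ) = a/√(1−e²sin²φ) = 6388875.065 m.
X = (N+h)·cosφ·cosλ = 909056.688 m; Y = (N+h)·cosφ·sinλ = -4420274.753 m; Z = (N(1−e²)+h)·sinφ = 4497984.462 m.

X 909100 m, Y -4420300 m, Z 4498000 m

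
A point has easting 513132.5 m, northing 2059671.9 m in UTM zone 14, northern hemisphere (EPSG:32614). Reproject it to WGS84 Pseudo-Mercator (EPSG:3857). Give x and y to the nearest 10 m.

x -11006770 m, y 2111190 m

Unproject from UTM 14N (λ₀ = -99°) → φ = 18.62800043°, λ = -98.87549965°.
Web Mercator (R = 6378137 m): x = -11006770.273 m, y = 2111187.570 m.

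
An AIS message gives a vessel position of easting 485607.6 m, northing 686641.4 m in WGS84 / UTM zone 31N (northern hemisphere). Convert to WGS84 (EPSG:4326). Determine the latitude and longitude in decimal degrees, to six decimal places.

Zone 31N: λ₀ = 3°, k₀ = 0.9996, false easting 500000 m.
Meridian distance M = (N − FN)/k₀ = 686916.2 m.
Inverse transverse Mercator on WGS84 gives φ = 6.21200029°, λ = 2.86990041°.

lat 6.212000°, lon 2.869900°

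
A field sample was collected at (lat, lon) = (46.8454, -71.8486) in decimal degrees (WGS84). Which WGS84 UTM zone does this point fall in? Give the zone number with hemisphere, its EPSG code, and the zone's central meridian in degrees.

UTM zone = ⌊(λ + 180)/6⌋ + 1; -71.8486° ∈ [-72°, -66°) → zone 19.
Hemisphere: N (φ ≥ 0).
Central meridian λ₀ = 6×19 − 183 = -69°.
EPSG code: 32619.

Zone 19N (EPSG:32619), central meridian -69°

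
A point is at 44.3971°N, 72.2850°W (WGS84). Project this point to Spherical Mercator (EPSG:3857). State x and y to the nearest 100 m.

Web Mercator is spherical with R = a = 6378137 m.
x = R·λ = 6378137 × -1.261611250 = -8046729.392 m.
y = R·ln tan(π/4 + φ/2) = 6378137 × 0.866569876 = 5527101.388 m.

x -8046700 m, y 5527100 m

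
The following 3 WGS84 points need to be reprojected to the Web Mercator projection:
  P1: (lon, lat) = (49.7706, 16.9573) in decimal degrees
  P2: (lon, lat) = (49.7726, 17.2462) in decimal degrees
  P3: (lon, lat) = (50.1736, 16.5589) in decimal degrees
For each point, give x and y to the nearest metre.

P1: x 5540438 m, y 1915855 m; P2: x 5540660 m, y 1949503 m; P3: x 5585300 m, y 1869538 m

Web Mercator: x = R·λ, y = R·ln tan(π/4+φ/2), R = 6378137 m.
P1 (16.9573°, 49.7706°) → (5540437.848, 1915855.075) m.
P2 (17.2462°, 49.7726°) → (5540660.487, 1949503.096) m.
P3 (16.5589°, 50.1736°) → (5585299.603, 1869538.237) m.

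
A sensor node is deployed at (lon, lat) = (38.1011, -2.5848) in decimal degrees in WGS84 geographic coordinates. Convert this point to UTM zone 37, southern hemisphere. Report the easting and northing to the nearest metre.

E 400072 m, N 9714265 m

Zone 37 central meridian λ₀ = 6×37 − 183 = 39°; Δλ = -0.8989°.
Transverse Mercator on WGS84 with k₀ = 0.9996 gives E = 400071.914 m, N = 9714264.638 m.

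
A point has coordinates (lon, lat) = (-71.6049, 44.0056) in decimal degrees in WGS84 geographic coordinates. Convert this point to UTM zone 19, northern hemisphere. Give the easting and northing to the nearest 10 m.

Zone 19 central meridian λ₀ = 6×19 − 183 = -69°; Δλ = -2.6049°.
Transverse Mercator on WGS84 with k₀ = 0.9996 gives E = 291171.499 m, N = 4875793.929 m.

E 291170 m, N 4875790 m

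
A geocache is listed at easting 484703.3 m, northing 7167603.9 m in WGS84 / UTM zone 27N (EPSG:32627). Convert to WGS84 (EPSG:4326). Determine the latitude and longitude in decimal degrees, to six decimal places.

lat 64.633100°, lon -21.319999°

Zone 27N: λ₀ = -21°, k₀ = 0.9996, false easting 500000 m.
Meridian distance M = (N − FN)/k₀ = 7170472.1 m.
Inverse transverse Mercator on WGS84 gives φ = 64.63309982°, λ = -21.31999910°.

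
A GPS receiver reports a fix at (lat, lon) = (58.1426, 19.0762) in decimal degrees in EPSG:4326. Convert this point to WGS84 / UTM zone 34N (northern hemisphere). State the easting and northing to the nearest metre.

E 386748 m, N 6446202 m

Zone 34 central meridian λ₀ = 6×34 − 183 = 21°; Δλ = -1.9238°.
Transverse Mercator on WGS84 with k₀ = 0.9996 gives E = 386747.542 m, N = 6446201.587 m.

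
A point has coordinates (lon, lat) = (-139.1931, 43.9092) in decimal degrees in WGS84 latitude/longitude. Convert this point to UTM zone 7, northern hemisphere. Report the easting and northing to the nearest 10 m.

Zone 7 central meridian λ₀ = 6×7 − 183 = -141°; Δλ = +1.8069°.
Transverse Mercator on WGS84 with k₀ = 0.9996 gives E = 645088.304 m, N = 4863374.849 m.

E 645090 m, N 4863370 m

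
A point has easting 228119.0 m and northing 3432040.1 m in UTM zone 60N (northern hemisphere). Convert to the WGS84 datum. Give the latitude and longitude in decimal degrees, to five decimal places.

Zone 60N: λ₀ = 177°, k₀ = 0.9996, false easting 500000 m.
Meridian distance M = (N − FN)/k₀ = 3433413.5 m.
Inverse transverse Mercator on WGS84 gives φ = 30.99059976°, λ = 174.15290029°.

lat 30.99060°, lon 174.15290°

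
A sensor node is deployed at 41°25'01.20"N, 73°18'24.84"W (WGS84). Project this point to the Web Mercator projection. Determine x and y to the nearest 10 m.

x -8160490 m, y 5074050 m

Web Mercator is spherical with R = a = 6378137 m.
x = R·λ = 6378137 × -1.279446769 = -8160486.780 m.
y = R·ln tan(π/4 + φ/2) = 6378137 × 0.795537162 = 5074045.010 m.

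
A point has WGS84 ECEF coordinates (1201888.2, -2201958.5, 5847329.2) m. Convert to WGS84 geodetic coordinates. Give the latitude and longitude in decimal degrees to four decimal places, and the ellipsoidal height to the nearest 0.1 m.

lat 66.9188°, lon -61.3731°, h 2674.1 m

λ = atan2(Y, X) = -61.37310015°; p = √(X²+Y²) = 2508616.4 m.
Bowring's method on WGS84 (a = 6378137 m, b = 6356752.314 m) gives φ = 66.91880038°, h = 2674.081 m.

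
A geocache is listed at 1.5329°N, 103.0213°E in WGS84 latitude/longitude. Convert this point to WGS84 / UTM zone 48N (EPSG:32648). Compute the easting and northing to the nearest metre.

Zone 48 central meridian λ₀ = 6×48 − 183 = 105°; Δλ = -1.9787°.
Transverse Mercator on WGS84 with k₀ = 0.9996 gives E = 279854.504 m, N = 169533.634 m.

E 279855 m, N 169534 m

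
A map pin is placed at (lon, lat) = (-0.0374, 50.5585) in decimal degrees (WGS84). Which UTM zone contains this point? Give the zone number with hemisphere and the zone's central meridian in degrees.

UTM zone = ⌊(λ + 180)/6⌋ + 1; -0.0374° ∈ [-6°, 0°) → zone 30.
Hemisphere: N (φ ≥ 0).
Central meridian λ₀ = 6×30 − 183 = -3°.

Zone 30N, central meridian -3°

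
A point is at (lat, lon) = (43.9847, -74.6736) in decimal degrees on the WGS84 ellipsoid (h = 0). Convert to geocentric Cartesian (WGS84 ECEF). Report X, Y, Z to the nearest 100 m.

X 1215000 m, Y -4433200 m, Z 4406900 m

WGS84: a = 6378137 m, e² = 0.006694380; N(φ) = a/√(1−e²sin²φ) = 6388458.188 m.
X = (N+h)·cosφ·cosλ = 1214976.726 m; Y = (N+h)·cosφ·sinλ = -4433180.377 m; Z = (N(1−e²)+h)·sinφ = 4406868.566 m.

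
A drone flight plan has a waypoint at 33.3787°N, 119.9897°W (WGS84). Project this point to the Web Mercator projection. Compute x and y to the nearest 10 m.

Web Mercator is spherical with R = a = 6378137 m.
x = R·λ = 6378137 × -2.094215333 = -13357192.304 m.
y = R·ln tan(π/4 + φ/2) = 6378137 × 0.618625566 = 3945678.611 m.

x -13357190 m, y 3945680 m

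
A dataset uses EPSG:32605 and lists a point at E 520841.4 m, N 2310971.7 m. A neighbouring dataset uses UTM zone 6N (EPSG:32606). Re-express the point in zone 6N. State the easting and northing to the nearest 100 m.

UTM 5N → geographic: φ = 20.89890007°, λ = -152.79959960°.
UTM 6N (λ₀ = -147°) forward: E = -103924.554 m, N = 2321887.914 m.

E -103900 m, N 2321900 m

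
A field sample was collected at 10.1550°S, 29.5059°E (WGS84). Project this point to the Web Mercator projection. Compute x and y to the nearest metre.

x 3284582 m, y -1136415 m

Web Mercator is spherical with R = a = 6378137 m.
x = R·λ = 6378137 × 0.514975104 = 3284581.763 m.
y = R·ln tan(π/4 + φ/2) = 6378137 × -0.178173482 = -1136414.876 m.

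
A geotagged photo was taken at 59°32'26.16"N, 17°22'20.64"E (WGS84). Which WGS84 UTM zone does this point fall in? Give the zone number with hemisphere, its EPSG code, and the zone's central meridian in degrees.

Zone 33N (EPSG:32633), central meridian 15°

UTM zone = ⌊(λ + 180)/6⌋ + 1; 17.3724° ∈ [12°, 18°) → zone 33.
Hemisphere: N (φ ≥ 0).
Central meridian λ₀ = 6×33 − 183 = 15°.
EPSG code: 32633.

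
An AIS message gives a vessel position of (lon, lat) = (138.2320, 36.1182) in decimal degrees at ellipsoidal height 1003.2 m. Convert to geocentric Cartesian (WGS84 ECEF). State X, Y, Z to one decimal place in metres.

X -3847897.1 m, Y 3436551.9 m, Z 3739385.7 m

WGS84: a = 6378137 m, e² = 0.006694380; N(φ) = a/√(1−e²sin²φ) = 6385567.722 m.
X = (N+h)·cosφ·cosλ = -3847897.065 m; Y = (N+h)·cosφ·sinλ = 3436551.892 m; Z = (N(1−e²)+h)·sinφ = 3739385.705 m.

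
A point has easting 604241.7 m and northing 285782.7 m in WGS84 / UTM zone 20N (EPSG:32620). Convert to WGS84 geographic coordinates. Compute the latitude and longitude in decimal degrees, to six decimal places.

lat 2.585200°, lon -62.062300°

Zone 20N: λ₀ = -63°, k₀ = 0.9996, false easting 500000 m.
Meridian distance M = (N − FN)/k₀ = 285897.1 m.
Inverse transverse Mercator on WGS84 gives φ = 2.58520001°, λ = -62.06230013°.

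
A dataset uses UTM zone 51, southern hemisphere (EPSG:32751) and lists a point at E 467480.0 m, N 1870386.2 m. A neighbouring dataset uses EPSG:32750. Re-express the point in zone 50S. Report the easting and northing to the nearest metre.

UTM 51S → geographic: φ = -73.25870006°, λ = 121.98850078°.
UTM 50S (λ₀ = 117°) forward: E = 660219.689 m, N = 1863976.974 m.

E 660220 m, N 1863977 m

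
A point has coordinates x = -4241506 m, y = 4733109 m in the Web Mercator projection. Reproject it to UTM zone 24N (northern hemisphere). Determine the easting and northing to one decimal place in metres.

E 577664.3 m, N 4326016.0 m

Web Mercator inverse (R = 6378137 m) → φ = 39.07980214°, λ = -38.10209667°.
UTM 24N forward: E = 577664.270 m, N = 4326016.024 m.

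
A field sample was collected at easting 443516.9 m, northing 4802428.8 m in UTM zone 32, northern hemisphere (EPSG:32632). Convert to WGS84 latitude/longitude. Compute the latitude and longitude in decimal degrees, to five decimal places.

Zone 32N: λ₀ = 9°, k₀ = 0.9996, false easting 500000 m.
Meridian distance M = (N − FN)/k₀ = 4804350.5 m.
Inverse transverse Mercator on WGS84 gives φ = 43.37260043°, λ = 8.30280024°.

lat 43.37260°, lon 8.30280°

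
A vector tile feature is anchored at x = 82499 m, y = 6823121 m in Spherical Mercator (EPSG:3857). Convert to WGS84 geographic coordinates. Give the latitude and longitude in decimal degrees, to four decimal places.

lat 52.1270°, lon 0.7411°

R = 6378137 m. λ = x/R = 0.74110113°.
φ = 2·arctan(exp(y/R)) − 90° = 2·arctan(2.91470) − 90° = 52.12699814°.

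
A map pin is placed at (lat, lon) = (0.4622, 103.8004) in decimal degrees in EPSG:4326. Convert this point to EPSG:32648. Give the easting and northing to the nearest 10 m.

Zone 48 central meridian λ₀ = 6×48 − 183 = 105°; Δλ = -1.1996°.
Transverse Mercator on WGS84 with k₀ = 0.9996 gives E = 366509.051 m, N = 51098.273 m.

E 366510 m, N 51100 m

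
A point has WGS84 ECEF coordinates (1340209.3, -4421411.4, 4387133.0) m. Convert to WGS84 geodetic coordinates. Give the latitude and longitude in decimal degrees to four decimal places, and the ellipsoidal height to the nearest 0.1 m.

λ = atan2(Y, X) = -73.13700023°; p = √(X²+Y²) = 4620069.2 m.
Bowring's method on WGS84 (a = 6378137 m, b = 6356752.314 m) gives φ = 43.71070024°, h = 3212.753 m.

lat 43.7107°, lon -73.1370°, h 3212.8 m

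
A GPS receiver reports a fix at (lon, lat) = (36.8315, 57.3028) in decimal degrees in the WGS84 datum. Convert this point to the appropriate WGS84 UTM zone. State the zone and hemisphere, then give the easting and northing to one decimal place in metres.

Longitude 36.8315° lies in the 6° band [36°, 42°), giving zone 37; latitude is north of the equator, so 37N.
Zone 37 central meridian λ₀ = 6×37 − 183 = 39°; Δλ = -2.1685°.
Transverse Mercator on WGS84 with k₀ = 0.9996 gives E = 369352.953 m, N = 6353173.974 m.

Zone 37N: E 369353.0 m, N 6353174.0 m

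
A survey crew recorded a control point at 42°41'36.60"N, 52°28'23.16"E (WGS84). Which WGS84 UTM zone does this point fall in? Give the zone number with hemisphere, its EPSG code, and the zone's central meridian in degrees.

Zone 39N (EPSG:32639), central meridian 51°

UTM zone = ⌊(λ + 180)/6⌋ + 1; 52.4731° ∈ [48°, 54°) → zone 39.
Hemisphere: N (φ ≥ 0).
Central meridian λ₀ = 6×39 − 183 = 51°.
EPSG code: 32639.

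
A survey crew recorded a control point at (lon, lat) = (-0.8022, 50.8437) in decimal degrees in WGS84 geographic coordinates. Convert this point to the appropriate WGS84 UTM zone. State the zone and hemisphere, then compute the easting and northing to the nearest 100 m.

Longitude -0.8022° lies in the 6° band [-6°, 0°), giving zone 30; latitude is north of the equator, so 30N.
Zone 30 central meridian λ₀ = 6×30 − 183 = -3°; Δλ = +2.1978°.
Transverse Mercator on WGS84 with k₀ = 0.9996 gives E = 654728.648 m, N = 5634745.641 m.

Zone 30N: E 654700 m, N 5634700 m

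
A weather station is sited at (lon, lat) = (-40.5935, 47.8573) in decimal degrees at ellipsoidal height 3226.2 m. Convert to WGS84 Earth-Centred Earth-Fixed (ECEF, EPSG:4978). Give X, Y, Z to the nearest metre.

X 3257333 m, Y -2791231 m, Z 4708637 m

WGS84: a = 6378137 m, e² = 0.006694380; N(φ) = a/√(1−e²sin²φ) = 6389906.804 m.
X = (N+h)·cosφ·cosλ = 3257332.820 m; Y = (N+h)·cosφ·sinλ = -2791230.947 m; Z = (N(1−e²)+h)·sinφ = 4708636.939 m.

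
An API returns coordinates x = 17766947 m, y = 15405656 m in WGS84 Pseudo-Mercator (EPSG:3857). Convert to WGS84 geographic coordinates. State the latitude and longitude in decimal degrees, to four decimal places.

R = 6378137 m. λ = x/R = 159.60320042°.
φ = 2·arctan(exp(y/R)) − 90° = 2·arctan(11.19408) − 90° = 79.79030005°.

lat 79.7903°, lon 159.6032°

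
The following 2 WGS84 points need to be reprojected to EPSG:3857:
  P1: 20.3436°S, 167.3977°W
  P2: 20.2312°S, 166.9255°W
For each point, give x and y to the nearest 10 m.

P1: x -18634630 m, y -2313780 m; P2: x -18582060 m, y -2300440 m

Web Mercator: x = R·λ, y = R·ln tan(π/4+φ/2), R = 6378137 m.
P1 (-20.3436°, -167.3977°) → (-18634626.724, -2313779.796) m.
P2 (-20.2312°, -166.9255°) → (-18582061.660, -2300439.948) m.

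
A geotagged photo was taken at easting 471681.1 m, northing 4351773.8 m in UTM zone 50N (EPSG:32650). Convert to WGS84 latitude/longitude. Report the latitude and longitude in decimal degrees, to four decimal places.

lat 39.3149°, lon 116.6715°

Zone 50N: λ₀ = 117°, k₀ = 0.9996, false easting 500000 m.
Meridian distance M = (N − FN)/k₀ = 4353515.2 m.
Inverse transverse Mercator on WGS84 gives φ = 39.31490039°, λ = 116.67150006°.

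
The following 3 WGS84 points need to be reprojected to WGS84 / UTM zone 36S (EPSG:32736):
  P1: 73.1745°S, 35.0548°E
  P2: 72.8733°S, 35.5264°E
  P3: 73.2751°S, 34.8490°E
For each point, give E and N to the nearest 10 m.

P1: E 566380 m, N 1878910 m; P2: E 583020 m, N 1911900 m; P3: E 559380 m, N 1867910 m

UTM zone 36S: λ₀ = 33°, k₀ = 0.9996.
P1 (-73.1745°, 35.0548°) → (566375.956, 1878914.644) m.
P2 (-72.8733°, 35.5264°) → (583019.309, 1911904.369) m.
P3 (-73.2751°, 34.8490°) → (559383.332, 1867913.844) m.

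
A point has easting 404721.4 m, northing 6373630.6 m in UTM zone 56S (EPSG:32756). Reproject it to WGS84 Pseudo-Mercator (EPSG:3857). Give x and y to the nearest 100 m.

x 16918600 m, y -3865000 m

Unproject from UTM 56S (λ₀ = 153°) → φ = -32.77109994°, λ = 151.98270050°.
Web Mercator (R = 6378137 m): x = 16918636.829 m, y = -3864960.574 m.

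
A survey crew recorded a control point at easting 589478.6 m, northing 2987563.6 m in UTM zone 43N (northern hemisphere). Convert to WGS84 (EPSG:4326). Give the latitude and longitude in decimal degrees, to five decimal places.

lat 27.00730°, lon 75.90190°

Zone 43N: λ₀ = 75°, k₀ = 0.9996, false easting 500000 m.
Meridian distance M = (N − FN)/k₀ = 2988759.1 m.
Inverse transverse Mercator on WGS84 gives φ = 27.00729997°, λ = 75.90190014°.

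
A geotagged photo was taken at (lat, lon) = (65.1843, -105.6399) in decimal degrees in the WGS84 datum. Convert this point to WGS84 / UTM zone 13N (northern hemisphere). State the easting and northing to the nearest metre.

Zone 13 central meridian λ₀ = 6×13 − 183 = -105°; Δλ = -0.6399°.
Transverse Mercator on WGS84 with k₀ = 0.9996 gives E = 470032.918 m, N = 7229146.598 m.

E 470033 m, N 7229147 m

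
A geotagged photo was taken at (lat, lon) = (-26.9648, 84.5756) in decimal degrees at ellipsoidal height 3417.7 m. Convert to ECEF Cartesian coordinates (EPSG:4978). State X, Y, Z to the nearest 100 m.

WGS84: a = 6378137 m, e² = 0.006694380; N(φ) = a/√(1−e²sin²φ) = 6382531.083 m.
X = (N+h)·cosφ·cosλ = 538049.546 m; Y = (N+h)·cosφ·sinλ = 5666213.476 m; Z = (N(1−e²)+h)·sinφ = -2876289.595 m.

X 538000 m, Y 5666200 m, Z -2876300 m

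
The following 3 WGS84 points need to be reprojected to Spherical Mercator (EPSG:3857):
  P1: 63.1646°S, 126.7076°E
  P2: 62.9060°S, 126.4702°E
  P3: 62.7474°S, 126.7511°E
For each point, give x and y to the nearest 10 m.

P1: x 14105030 m, y -9140730 m; P2: x 14078600 m, y -9077240 m; P3: x 14109870 m, y -9038580 m

Web Mercator: x = R·λ, y = R·ln tan(π/4+φ/2), R = 6378137 m.
P1 (-63.1646°, 126.7076°) → (14105025.512, -9140725.462) m.
P2 (-62.9060°, 126.4702°) → (14078598.265, -9077238.914) m.
P3 (-62.7474°, 126.7511°) → (14109867.909, -9038579.047) m.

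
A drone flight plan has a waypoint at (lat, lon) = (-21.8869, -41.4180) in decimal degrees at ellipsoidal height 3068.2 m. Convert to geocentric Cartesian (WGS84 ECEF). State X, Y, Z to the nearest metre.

X 4442436 m, Y -3919015 m, Z -2363940 m

WGS84: a = 6378137 m, e² = 0.006694380; N(φ) = a/√(1−e²sin²φ) = 6381105.741 m.
X = (N+h)·cosφ·cosλ = 4442436.240 m; Y = (N+h)·cosφ·sinλ = -3919015.461 m; Z = (N(1−e²)+h)·sinφ = -2363940.429 m.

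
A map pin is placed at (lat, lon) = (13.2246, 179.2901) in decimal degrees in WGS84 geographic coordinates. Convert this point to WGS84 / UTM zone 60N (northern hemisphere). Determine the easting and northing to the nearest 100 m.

Zone 60 central meridian λ₀ = 6×60 − 183 = 177°; Δλ = +2.2901°.
Transverse Mercator on WGS84 with k₀ = 0.9996 gives E = 748175.913 m, N = 1463108.691 m.

E 748200 m, N 1463100 m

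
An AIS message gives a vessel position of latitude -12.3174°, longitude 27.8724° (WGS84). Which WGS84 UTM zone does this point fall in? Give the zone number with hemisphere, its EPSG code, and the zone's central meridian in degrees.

UTM zone = ⌊(λ + 180)/6⌋ + 1; 27.8724° ∈ [24°, 30°) → zone 35.
Hemisphere: S (φ < 0).
Central meridian λ₀ = 6×35 − 183 = 27°.
EPSG code: 32735.

Zone 35S (EPSG:32735), central meridian 27°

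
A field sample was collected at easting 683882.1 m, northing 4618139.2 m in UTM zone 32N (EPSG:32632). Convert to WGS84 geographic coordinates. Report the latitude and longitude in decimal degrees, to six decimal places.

Zone 32N: λ₀ = 9°, k₀ = 0.9996, false easting 500000 m.
Meridian distance M = (N − FN)/k₀ = 4619987.2 m.
Inverse transverse Mercator on WGS84 gives φ = 41.69379963°, λ = 11.20969961°.

lat 41.693800°, lon 11.209700°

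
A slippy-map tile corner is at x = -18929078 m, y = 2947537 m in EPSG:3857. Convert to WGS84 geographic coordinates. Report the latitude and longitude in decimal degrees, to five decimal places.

R = 6378137 m. λ = x/R = -170.04280082°.
φ = 2·arctan(exp(y/R)) − 90° = 2·arctan(1.58745) − 90° = 25.58309962°.

lat 25.58310°, lon -170.04280°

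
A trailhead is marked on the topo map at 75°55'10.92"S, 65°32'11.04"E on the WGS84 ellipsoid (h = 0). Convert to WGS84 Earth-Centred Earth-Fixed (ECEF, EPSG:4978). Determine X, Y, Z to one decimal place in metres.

WGS84: a = 6378137 m, e² = 0.006694380; N(φ) = a/√(1−e²sin²φ) = 6398317.662 m.
X = (N+h)·cosφ·cosλ = 644608.393 m; Y = (N+h)·cosφ·sinλ = 1416848.684 m; Z = (N(1−e²)+h)·sinφ = -6164538.925 m.

X 644608.4 m, Y 1416848.7 m, Z -6164538.9 m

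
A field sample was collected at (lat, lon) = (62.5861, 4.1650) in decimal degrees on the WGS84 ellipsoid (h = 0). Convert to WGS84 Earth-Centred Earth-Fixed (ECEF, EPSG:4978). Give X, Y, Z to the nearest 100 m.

X 2936600 m, Y 213800 m, Z 5638900 m

WGS84: a = 6378137 m, e² = 0.006694380; N(φ) = a/√(1−e²sin²φ) = 6395027.120 m.
X = (N+h)·cosφ·cosλ = 2936591.422 m; Y = (N+h)·cosφ·sinλ = 213846.339 m; Z = (N(1−e²)+h)·sinφ = 5638886.072 m.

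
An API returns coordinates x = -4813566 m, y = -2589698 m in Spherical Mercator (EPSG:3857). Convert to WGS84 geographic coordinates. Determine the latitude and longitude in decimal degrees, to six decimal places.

lat -22.649597°, lon -43.240999°

R = 6378137 m. λ = x/R = -43.24099909°.
φ = 2·arctan(exp(y/R)) − 90° = 2·arctan(0.66629) − 90° = -22.64959728°.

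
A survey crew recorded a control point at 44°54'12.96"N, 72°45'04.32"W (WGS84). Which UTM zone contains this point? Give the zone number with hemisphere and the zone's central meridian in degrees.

Zone 18N, central meridian -75°

UTM zone = ⌊(λ + 180)/6⌋ + 1; -72.7512° ∈ [-78°, -72°) → zone 18.
Hemisphere: N (φ ≥ 0).
Central meridian λ₀ = 6×18 − 183 = -75°.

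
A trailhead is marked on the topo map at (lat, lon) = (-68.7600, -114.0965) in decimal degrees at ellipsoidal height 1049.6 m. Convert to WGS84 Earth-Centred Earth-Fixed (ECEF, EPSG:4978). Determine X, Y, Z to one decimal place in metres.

X -946287.1 m, Y -2115798.1 m, Z -5923304.9 m

WGS84: a = 6378137 m, e² = 0.006694380; N(φ) = a/√(1−e²sin²φ) = 6396765.234 m.
X = (N+h)·cosφ·cosλ = -946287.138 m; Y = (N+h)·cosφ·sinλ = -2115798.133 m; Z = (N(1−e²)+h)·sinφ = -5923304.889 m.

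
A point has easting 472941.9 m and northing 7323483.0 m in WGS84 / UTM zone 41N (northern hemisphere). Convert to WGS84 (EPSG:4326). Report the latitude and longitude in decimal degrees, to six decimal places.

lat 66.030900°, lon 62.403101°

Zone 41N: λ₀ = 63°, k₀ = 0.9996, false easting 500000 m.
Meridian distance M = (N − FN)/k₀ = 7326413.6 m.
Inverse transverse Mercator on WGS84 gives φ = 66.03089960°, λ = 62.40310070°.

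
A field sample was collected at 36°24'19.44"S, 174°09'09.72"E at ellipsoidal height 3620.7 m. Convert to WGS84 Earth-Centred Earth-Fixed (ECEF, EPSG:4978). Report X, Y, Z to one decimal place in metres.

WGS84: a = 6378137 m, e² = 0.006694380; N(φ) = a/√(1−e²sin²φ) = 6385670.154 m.
X = (N+h)·cosφ·cosλ = -5115587.311 m; Y = (N+h)·cosφ·sinλ = 523889.468 m; Z = (N(1−e²)+h)·sinφ = -3766639.762 m.

X -5115587.3 m, Y 523889.5 m, Z -3766639.8 m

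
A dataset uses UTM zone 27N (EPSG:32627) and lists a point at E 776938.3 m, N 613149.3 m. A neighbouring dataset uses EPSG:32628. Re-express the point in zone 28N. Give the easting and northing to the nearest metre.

UTM 27N → geographic: φ = 5.54190017°, λ = -18.50039963°.
UTM 28N (λ₀ = -15°) forward: E = 112063.185 m, N = 613711.126 m.

E 112063 m, N 613711 m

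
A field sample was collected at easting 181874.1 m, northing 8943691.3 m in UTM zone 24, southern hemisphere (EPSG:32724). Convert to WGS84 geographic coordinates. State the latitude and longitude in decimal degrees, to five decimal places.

lat -9.54380°, lon -41.89760°

Zone 24S: λ₀ = -39°, k₀ = 0.9996, false easting 500000 m, false northing 10000000 m.
Meridian distance M = (N − FN)/k₀ = -1056731.4 m.
Inverse transverse Mercator on WGS84 gives φ = -9.54380009°, λ = -41.89759982°.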